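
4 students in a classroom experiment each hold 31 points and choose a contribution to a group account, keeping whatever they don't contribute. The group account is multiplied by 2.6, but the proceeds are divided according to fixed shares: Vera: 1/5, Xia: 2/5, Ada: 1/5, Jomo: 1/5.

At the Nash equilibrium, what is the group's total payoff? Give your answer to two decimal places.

Each unit j contributes comes back to j as 2.6 × (j's share), so j prefers to contribute only if that share exceeds 1/2.6 = 0.3846; otherwise keeping the unit dominates.
Xia alone (share 2/5) is above the threshold, contributing 31; the remaining 3 contribute 0. Total contributed: 31.
The group account pays out 2.6 × 31 = 80.60 in total (split across the unequal shares, but the aggregate is all that matters for the group sum).
The 3 free-riders keep 31 each, adding 93. Group total = 93 + 80.60 = 173.60.

173.60 points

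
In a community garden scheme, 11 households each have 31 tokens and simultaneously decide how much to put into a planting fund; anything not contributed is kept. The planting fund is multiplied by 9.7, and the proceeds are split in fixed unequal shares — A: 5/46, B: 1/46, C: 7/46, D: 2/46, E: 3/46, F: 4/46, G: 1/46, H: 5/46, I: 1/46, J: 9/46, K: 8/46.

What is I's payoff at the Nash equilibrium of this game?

Player j's private return per contributed unit is 9.7 × (j's share). Contributing is weakly dominant for j when that share is at least 1/9.7 = 0.1031, and contributing 0 is dominant otherwise.
The shares above 0.1031 belong to A, C, H, J and K, contributing 31 each; the remaining 6 contribute 0. Total contributed: 155.
I keeps 31 and receives 9.7 × 155 × 1/46 = 32.68 from the planting fund, for a payoff of 63.68.

63.68 tokens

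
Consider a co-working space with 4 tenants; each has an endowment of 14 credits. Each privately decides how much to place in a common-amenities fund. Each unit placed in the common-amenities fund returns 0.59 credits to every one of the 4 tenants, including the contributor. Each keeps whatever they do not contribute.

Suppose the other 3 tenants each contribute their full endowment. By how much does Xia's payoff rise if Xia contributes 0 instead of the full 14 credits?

5.74 credits

Switching from a contribution of 14 to 0 lets Xia keep an extra 14 credits, but lowers the common-amenities fund by 14, which costs Xia their own share of that drop: 0.59 × 14 = 8.26.
Net gain = 14 − 8.26 = 5.74. The private return per contributed unit (0.59) is below 1, so free-riding is indeed the best response regardless of what the others do.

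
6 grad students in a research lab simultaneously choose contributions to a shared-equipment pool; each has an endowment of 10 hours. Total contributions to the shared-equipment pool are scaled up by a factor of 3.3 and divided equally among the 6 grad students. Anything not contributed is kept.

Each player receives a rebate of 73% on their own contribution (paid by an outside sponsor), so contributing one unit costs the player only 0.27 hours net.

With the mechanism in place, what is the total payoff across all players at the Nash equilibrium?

Under the mechanism each unit contributed yields (3.3/6) / 0.27 = 2.0370 back to its contributor per unit of net cost, which exceeds 1, making full contribution the dominant choice for everyone.
At the Nash equilibrium everyone contributes 10. Group total payoff = 6 × (10 × 0.73 + 3.3 × 10) = 241.80.

241.80 hours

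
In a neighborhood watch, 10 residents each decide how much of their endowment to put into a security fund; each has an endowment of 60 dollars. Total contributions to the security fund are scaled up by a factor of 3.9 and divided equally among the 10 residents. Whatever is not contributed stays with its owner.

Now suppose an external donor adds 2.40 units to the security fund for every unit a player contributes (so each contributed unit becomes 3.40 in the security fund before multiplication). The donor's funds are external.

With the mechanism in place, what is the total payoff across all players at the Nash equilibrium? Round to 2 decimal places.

7956.00 dollars

The effective private return per unit is now 3.9 × 3.40 / 10 = 1.3260 > 1, so every player's dominant strategy flips to full contribution.
So the Nash equilibrium is full contribution by all 10; the group earns 3.9 × 3.40 × 600 = 7956.00.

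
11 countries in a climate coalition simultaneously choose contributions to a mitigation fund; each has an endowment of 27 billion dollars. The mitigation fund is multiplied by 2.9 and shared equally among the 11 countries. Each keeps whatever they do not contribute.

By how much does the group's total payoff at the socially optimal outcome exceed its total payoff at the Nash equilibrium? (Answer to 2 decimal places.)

Each contributed unit returns 2.9/11 = 0.2636 to its contributor — below 1 — so contributing 0 is dominant for every player. At the Nash equilibrium everyone keeps their 27, and the group total is 11 × 27 = 297.
Each contributed unit returns 2.900 to the group as a whole (0.2636 to each of 11 players), which exceeds 1, so the social optimum is full contribution: group total = 2.900 × 297 = 861.30.
Efficiency loss = 861.30 − 297 = 564.30.

564.30 billion dollars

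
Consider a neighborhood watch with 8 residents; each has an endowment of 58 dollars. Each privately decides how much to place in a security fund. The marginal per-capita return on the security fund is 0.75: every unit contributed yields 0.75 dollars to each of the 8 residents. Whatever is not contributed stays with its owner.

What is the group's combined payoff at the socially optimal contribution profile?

2784.00 dollars

Each contributed unit returns 6.000 to the group as a whole (0.75 to each of 8 players), which exceeds 1, so the social optimum is full contribution: group total = 6.000 × 464 = 2784.00.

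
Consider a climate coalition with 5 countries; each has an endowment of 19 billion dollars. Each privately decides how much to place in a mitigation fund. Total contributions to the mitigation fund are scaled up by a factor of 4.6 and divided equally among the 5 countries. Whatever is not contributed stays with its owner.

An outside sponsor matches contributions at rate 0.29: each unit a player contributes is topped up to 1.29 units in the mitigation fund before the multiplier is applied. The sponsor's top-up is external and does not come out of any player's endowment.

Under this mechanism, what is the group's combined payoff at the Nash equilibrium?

563.73 billion dollars

With the mechanism, a contributed unit returns 4.6 × 1.29 / 5 = 1.1868 per unit of net cost to the contributor — now above 1 — so contributing fully is weakly dominant for every player.
So the Nash equilibrium is full contribution by all 5; the group earns 4.6 × 1.29 × 95 = 563.73.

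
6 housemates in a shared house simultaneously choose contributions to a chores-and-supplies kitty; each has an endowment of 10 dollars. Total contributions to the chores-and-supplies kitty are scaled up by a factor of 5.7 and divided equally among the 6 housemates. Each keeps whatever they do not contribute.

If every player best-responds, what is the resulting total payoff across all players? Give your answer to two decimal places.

60.00 dollars

Each contributed unit returns 5.7/6 = 0.9500 to its contributor — below 1 — so contributing 0 is dominant for every player. At the Nash equilibrium everyone keeps their 10, and the group total is 6 × 10 = 60.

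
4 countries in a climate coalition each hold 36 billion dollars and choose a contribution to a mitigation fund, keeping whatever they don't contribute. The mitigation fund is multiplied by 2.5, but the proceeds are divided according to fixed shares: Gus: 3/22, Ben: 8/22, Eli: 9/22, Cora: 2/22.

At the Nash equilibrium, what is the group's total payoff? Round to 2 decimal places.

198.00 billion dollars

A player with share s gets back 2.5·s per unit contributed, so full contribution is dominant for anyone with s > 1/2.5 = 0.4000 and zero contribution is dominant for anyone below.
Only Eli (9/22) clears that bar, contributing 36; the remaining 3 contribute 0. Total contributed: 36.
The mitigation fund pays out 2.5 × 36 = 90.00 in total (split across the unequal shares, but the aggregate is all that matters for the group sum).
The 3 free-riders keep 36 each, adding 108. Group total = 108 + 90.00 = 198.00.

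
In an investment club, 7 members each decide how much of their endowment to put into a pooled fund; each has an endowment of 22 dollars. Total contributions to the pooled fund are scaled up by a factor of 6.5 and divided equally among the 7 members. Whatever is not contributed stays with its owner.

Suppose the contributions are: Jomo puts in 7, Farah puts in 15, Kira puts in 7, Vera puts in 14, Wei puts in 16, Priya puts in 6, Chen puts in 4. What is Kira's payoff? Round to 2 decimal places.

Total contributed: 7 + 15 + 7 + 14 + 16 + 6 + 4 = 69.
Each receives 6.5 × 69 / 7 = 64.07 from the pooled fund.
Kira keeps 22 − 7 = 15, so Kira's payoff is 15 + 64.07 = 79.07.

79.07 dollars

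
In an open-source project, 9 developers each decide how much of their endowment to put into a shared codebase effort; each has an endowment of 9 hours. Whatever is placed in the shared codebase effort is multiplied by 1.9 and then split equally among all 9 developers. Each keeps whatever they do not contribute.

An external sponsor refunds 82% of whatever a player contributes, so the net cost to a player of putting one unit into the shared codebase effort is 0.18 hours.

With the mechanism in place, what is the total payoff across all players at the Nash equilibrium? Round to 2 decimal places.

220.32 hours

With the mechanism, a contributed unit returns (1.9/9) / 0.18 = 1.1728 per unit of net cost to the contributor — now above 1 — so contributing fully is weakly dominant for every player.
At the Nash equilibrium everyone contributes 9. Group total payoff = 9 × (9 × 0.82 + 1.9 × 9) = 220.32.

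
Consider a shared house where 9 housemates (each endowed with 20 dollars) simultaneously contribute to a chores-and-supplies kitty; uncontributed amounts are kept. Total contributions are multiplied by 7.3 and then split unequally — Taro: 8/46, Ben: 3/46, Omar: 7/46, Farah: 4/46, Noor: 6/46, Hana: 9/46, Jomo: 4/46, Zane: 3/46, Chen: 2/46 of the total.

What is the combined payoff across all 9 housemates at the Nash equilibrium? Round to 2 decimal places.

For player j, contributing a unit is worthwhile iff 7.3 × (j's share) ≥ 1, i.e. iff j's share is at least 0.1370.
The shares above 0.1370 belong to Taro, Omar and Hana, contributing 20 each; the remaining 6 contribute 0. Total contributed: 60.
The chores-and-supplies kitty pays out 7.3 × 60 = 438.00 in total (split across the unequal shares, but the aggregate is all that matters for the group sum).
The 6 free-riders keep 20 each, adding 120. Group total = 120 + 438.00 = 558.00.

558.00 dollars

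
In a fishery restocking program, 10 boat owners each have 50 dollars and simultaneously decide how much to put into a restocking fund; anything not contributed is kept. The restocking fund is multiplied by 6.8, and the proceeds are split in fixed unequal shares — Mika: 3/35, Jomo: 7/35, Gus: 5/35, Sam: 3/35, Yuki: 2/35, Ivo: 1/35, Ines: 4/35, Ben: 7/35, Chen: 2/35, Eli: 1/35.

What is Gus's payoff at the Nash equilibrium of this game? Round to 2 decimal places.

147.14 dollars

Each unit j contributes comes back to j as 6.8 × (j's share), so j prefers to contribute only if that share exceeds 1/6.8 = 0.1471; otherwise keeping the unit dominates.
The shares above 0.1471 belong to Jomo and Ben, contributing 50 each; the remaining 8 contribute 0. Total contributed: 100.
Gus keeps 50 and receives 6.8 × 100 × 5/35 = 97.14 from the restocking fund, for a payoff of 147.14.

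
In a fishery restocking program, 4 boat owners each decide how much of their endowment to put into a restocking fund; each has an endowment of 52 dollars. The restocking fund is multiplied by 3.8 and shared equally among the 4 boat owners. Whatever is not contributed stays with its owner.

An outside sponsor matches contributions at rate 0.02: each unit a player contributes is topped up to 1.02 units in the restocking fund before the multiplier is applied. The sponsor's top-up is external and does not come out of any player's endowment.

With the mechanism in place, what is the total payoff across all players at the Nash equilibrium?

208.00 dollars

Even with the mechanism, each unit contributed returns only 3.8 × 1.02 / 4 = 0.9690 per unit of net cost, so contributing nothing is still dominant.
Everyone keeps their endowment and the group total is 4 × 52 = 208.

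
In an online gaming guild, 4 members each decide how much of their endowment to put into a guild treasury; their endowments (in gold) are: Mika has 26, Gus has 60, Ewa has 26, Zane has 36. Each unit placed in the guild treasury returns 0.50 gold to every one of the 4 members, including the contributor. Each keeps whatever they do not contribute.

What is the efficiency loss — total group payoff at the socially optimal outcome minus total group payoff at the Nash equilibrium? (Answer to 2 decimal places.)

148.00 gold

The private return per contributed unit is 0.50 < 1 for everyone, so the Nash equilibrium is zero contribution and the group total is Σ E_j = 26 + 60 + 26 + 36 = 148.
Each contributed unit returns 2.000 to the group, so the social optimum is full contribution by everyone: group total = 2.000 × 148 = 296.00.
Efficiency loss = (2.000 − 1) × 148 = 148.00.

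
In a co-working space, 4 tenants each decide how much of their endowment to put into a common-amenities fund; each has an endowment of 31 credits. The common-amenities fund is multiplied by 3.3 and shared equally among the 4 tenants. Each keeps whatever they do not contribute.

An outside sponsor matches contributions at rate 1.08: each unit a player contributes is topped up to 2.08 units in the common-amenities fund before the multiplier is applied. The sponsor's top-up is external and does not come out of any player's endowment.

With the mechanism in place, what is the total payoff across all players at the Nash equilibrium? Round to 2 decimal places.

Under the mechanism each unit contributed yields 3.3 × 2.08 / 4 = 1.7160 back to its contributor per unit of net cost, which exceeds 1, making full contribution the dominant choice for everyone.
At the Nash equilibrium everyone contributes 31. Group total payoff = 3.3 × 2.08 × 124 = 851.14.

851.14 credits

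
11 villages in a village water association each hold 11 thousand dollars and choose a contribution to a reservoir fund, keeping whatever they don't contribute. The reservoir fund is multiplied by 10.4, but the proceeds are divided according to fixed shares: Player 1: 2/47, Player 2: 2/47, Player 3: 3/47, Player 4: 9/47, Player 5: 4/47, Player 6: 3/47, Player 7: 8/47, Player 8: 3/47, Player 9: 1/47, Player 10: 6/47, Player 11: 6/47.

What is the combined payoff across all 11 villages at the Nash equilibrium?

534.60 thousand dollars

A player with share s gets back 10.4·s per unit contributed, so full contribution is dominant for anyone with s > 1/10.4 = 0.0962 and zero contribution is dominant for anyone below.
Player 4, Player 7, Player 10 and Player 11 clear that bar, contributing 11 each; the remaining 7 contribute 0. Total contributed: 44.
The reservoir fund pays out 10.4 × 44 = 457.60 in total (split across the unequal shares, but the aggregate is all that matters for the group sum).
The 7 free-riders keep 11 each, adding 77. Group total = 77 + 457.60 = 534.60.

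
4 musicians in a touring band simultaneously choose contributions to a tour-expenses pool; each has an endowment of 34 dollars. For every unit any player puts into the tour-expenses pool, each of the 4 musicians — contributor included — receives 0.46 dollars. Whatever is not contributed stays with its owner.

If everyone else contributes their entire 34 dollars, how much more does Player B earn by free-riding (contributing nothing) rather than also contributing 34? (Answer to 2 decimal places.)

Switching from a contribution of 34 to 0 lets Player B keep an extra 34 dollars, but lowers the tour-expenses pool by 34, which costs Player B their own share of that drop: 0.46 × 34 = 15.64.
Net gain = 34 − 15.64 = 18.36. The private return per contributed unit (0.46) is below 1, so free-riding is indeed the best response regardless of what the others do.

18.36 dollars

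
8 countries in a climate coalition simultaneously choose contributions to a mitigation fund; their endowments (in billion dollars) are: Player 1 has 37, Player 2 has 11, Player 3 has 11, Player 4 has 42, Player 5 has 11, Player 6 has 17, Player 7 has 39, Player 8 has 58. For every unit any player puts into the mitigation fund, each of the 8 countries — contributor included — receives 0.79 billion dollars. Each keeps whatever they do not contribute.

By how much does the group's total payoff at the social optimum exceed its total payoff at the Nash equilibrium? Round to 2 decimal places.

The private return per contributed unit is 0.79 < 1 for everyone, so the Nash equilibrium is zero contribution and the group total is Σ E_j = 37 + 11 + 11 + 42 + 11 + 17 + 39 + 58 = 226.
Each contributed unit returns 6.320 to the group, so the social optimum is full contribution by everyone: group total = 6.320 × 226 = 1428.32.
Efficiency loss = (6.320 − 1) × 226 = 1202.32.

1202.32 billion dollars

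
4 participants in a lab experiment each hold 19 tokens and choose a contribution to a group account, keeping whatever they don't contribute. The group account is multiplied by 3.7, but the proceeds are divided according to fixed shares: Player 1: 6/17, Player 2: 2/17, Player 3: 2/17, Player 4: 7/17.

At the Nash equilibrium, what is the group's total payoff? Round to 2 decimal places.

Each unit j contributes comes back to j as 3.7 × (j's share), so j prefers to contribute only if that share exceeds 1/3.7 = 0.2703; otherwise keeping the unit dominates.
Player 1 and Player 4 are above the threshold, contributing 19 each; the remaining 2 contribute 0. Total contributed: 38.
The group account pays out 3.7 × 38 = 140.60 in total (split across the unequal shares, but the aggregate is all that matters for the group sum).
The 2 free-riders keep 19 each, adding 38. Group total = 38 + 140.60 = 178.60.

178.60 tokens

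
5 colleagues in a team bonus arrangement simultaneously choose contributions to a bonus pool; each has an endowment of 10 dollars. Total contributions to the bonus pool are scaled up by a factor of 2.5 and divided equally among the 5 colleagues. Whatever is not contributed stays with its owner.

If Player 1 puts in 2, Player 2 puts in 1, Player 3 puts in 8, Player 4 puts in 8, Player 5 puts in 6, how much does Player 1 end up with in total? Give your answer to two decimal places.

20.50 dollars

Total contributed: 2 + 1 + 8 + 8 + 6 = 25.
Each receives 2.5 × 25 / 5 = 12.50 from the bonus pool.
Player 1 keeps 10 − 2 = 8, so Player 1's payoff is 8 + 12.50 = 20.50.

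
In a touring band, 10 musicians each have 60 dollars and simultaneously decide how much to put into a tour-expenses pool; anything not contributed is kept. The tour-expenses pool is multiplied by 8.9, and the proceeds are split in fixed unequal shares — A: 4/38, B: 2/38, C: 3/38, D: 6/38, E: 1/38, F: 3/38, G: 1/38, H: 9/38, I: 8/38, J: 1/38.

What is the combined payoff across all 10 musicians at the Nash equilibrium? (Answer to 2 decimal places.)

For player j, contributing a unit is worthwhile iff 8.9 × (j's share) ≥ 1, i.e. iff j's share is at least 0.1124.
The shares above 0.1124 belong to D, H and I, contributing 60 each; the remaining 7 contribute 0. Total contributed: 180.
The tour-expenses pool pays out 8.9 × 180 = 1602.00 in total (split across the unequal shares, but the aggregate is all that matters for the group sum).
The 7 free-riders keep 60 each, adding 420. Group total = 420 + 1602.00 = 2022.00.

2022.00 dollars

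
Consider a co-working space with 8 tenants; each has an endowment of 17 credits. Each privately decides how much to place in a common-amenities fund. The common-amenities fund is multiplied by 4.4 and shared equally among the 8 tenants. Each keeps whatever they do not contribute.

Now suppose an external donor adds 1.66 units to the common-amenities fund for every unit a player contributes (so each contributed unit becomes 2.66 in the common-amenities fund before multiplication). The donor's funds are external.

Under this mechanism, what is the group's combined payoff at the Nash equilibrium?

1591.74 credits

Under the mechanism each unit contributed yields 4.4 × 2.66 / 8 = 1.4630 back to its contributor per unit of net cost, which exceeds 1, making full contribution the dominant choice for everyone.
So the Nash equilibrium is full contribution by all 8; the group earns 4.4 × 2.66 × 136 = 1591.74.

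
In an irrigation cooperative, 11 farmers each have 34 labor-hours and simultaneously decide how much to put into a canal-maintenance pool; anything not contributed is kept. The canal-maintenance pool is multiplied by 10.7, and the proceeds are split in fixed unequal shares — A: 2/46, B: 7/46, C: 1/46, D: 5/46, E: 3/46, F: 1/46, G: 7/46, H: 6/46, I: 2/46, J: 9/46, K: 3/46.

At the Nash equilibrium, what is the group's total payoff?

For player j, contributing a unit is worthwhile iff 10.7 × (j's share) ≥ 1, i.e. iff j's share is at least 0.0935.
B, D, G, H and J are above the threshold, contributing 34 each; the remaining 6 contribute 0. Total contributed: 170.
The canal-maintenance pool pays out 10.7 × 170 = 1819.00 in total (split across the unequal shares, but the aggregate is all that matters for the group sum).
The 6 free-riders keep 34 each, adding 204. Group total = 204 + 1819.00 = 2023.00.

2023.00 labor-hours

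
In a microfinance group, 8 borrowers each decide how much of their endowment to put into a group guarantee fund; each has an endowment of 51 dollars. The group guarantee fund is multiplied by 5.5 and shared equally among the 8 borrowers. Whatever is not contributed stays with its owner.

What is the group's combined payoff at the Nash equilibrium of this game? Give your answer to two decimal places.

Each contributed unit returns 5.5/8 = 0.6875 to its contributor — below 1 — so contributing 0 is dominant for every player. At the Nash equilibrium everyone keeps their 51, and the group total is 8 × 51 = 408.

408.00 dollars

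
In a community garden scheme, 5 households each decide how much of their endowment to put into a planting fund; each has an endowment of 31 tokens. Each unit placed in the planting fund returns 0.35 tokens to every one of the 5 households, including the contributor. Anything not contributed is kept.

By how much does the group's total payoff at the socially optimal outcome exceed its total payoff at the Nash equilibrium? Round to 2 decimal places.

The private return per contributed unit is 0.35 < 1, so contributing 0 is dominant for every player. At the Nash equilibrium everyone keeps their 31, and the group total is 5 × 31 = 155.
Each contributed unit returns 1.750 to the group as a whole (0.35 to each of 5 players), which exceeds 1, so the social optimum is full contribution: group total = 1.750 × 155 = 271.25.
Efficiency loss = 271.25 − 155 = 116.25.

116.25 tokens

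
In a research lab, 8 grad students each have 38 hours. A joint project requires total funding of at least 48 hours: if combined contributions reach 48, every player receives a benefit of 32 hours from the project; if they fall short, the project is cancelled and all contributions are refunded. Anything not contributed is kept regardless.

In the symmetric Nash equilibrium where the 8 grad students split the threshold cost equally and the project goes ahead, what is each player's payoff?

Equal share of the threshold: 48/8 = 6.
At this profile no one gains by cutting their contribution: any cut drops the total below 48, the project is cancelled, contributions are refunded, and the deviator ends with 38, which is less than 38 − 6 + 32 = 64. Contributing more than 6 just wastes the excess. So contributing exactly 6 is a best response.
Each player's payoff: 38 − 6 + 32 = 64.

64 hours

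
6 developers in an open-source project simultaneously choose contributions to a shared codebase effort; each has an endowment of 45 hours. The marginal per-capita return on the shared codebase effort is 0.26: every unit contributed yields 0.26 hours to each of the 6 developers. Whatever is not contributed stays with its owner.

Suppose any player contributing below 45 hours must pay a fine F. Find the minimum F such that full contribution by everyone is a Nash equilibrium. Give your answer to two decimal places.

Given the others contribute fully, the best deviation is to contribute 0 (any partial contribution still incurs the fine and gives up units whose private return 0.26 is below 1).
Deviating from 45 to 0 saves 45 hours but forfeits the deviator's share of the drop in the shared codebase effort: 0.26 × 45 = 11.70.
So the deviation gain is 45 − 11.70 = 33.30, and the fine must be at least 33.30 hours to wipe it out.

33.30 hours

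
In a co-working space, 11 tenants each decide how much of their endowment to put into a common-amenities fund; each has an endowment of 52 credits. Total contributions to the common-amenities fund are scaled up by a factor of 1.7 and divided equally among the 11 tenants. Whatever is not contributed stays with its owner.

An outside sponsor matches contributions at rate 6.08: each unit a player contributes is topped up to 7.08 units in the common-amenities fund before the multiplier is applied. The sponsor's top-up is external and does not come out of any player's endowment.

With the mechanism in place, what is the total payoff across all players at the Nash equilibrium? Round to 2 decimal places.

With the mechanism, a contributed unit returns 1.7 × 7.08 / 11 = 1.0942 per unit of net cost to the contributor — now above 1 — so contributing fully is weakly dominant for every player.
At the Nash equilibrium everyone contributes 52. Group total payoff = 1.7 × 7.08 × 572 = 6884.59.

6884.59 credits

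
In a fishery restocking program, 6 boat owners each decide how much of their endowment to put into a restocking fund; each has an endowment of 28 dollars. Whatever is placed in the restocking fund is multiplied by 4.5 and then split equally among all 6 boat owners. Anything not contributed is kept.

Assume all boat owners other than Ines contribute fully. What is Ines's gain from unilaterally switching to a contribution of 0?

7.00 dollars

Switching from a contribution of 28 to 0 lets Ines keep an extra 28 dollars, but lowers the restocking fund by 28, which costs Ines their own share of that drop: 4.5/6 × 28 = 21.00.
Net gain = 28 − 21.00 = 7.00. The private return per contributed unit (0.7500) is below 1, so free-riding is indeed the best response regardless of what the others do.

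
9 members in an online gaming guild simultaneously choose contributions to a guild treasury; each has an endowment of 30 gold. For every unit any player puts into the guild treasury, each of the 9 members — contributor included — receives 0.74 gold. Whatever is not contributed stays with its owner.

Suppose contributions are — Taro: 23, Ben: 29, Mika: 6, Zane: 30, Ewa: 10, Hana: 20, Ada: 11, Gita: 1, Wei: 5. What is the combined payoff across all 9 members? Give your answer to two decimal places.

1034.10 gold

Total contributed: 23 + 29 + 6 + 30 + 10 + 20 + 11 + 1 + 5 = 135; total kept: 9 × 30 − 135 = 135.
The guild treasury pays out 0.74 × 9 × 135 = 899.10 in aggregate.
Group total = 135 + 899.10 = 1034.10.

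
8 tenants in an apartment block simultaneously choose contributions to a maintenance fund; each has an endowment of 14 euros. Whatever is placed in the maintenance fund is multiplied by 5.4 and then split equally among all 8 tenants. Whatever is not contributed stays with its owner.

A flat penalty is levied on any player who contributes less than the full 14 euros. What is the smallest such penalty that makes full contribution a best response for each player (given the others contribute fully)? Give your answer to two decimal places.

Given the others contribute fully, the best deviation is to contribute 0 (any partial contribution still incurs the fine and gives up units whose private return 0.6750 is below 1).
Deviating from 14 to 0 saves 14 euros but forfeits the deviator's share of the drop in the maintenance fund: 5.4/8 × 14 = 9.45.
So the deviation gain is 14 − 9.45 = 4.55, and the fine must be at least 4.55 euros to wipe it out.

4.55 euros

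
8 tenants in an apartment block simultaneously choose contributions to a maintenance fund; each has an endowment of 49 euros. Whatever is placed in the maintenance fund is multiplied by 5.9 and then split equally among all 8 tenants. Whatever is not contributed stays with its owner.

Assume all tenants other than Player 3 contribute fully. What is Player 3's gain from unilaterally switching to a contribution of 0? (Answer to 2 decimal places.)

Switching from a contribution of 49 to 0 lets Player 3 keep an extra 49 euros, but lowers the maintenance fund by 49, which costs Player 3 their own share of that drop: 5.9/8 × 49 = 36.14.
Net gain = 49 − 36.14 = 12.86. The private return per contributed unit (0.7375) is below 1, so free-riding is indeed the best response regardless of what the others do.

12.86 euros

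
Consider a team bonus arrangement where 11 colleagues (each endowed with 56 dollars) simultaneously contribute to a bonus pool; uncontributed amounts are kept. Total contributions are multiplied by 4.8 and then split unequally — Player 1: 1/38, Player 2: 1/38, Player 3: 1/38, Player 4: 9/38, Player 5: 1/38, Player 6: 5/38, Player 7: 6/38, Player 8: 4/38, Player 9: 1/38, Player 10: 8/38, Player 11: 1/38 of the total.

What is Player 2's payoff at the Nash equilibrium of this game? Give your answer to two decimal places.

70.15 dollars

A player with share s gets back 4.8·s per unit contributed, so full contribution is dominant for anyone with s > 1/4.8 = 0.2083 and zero contribution is dominant for anyone below.
Player 4 and Player 10 are above the threshold, contributing 56 each; the remaining 9 contribute 0. Total contributed: 112.
Player 2 keeps 56 and receives 4.8 × 112 × 1/38 = 14.15 from the bonus pool, for a payoff of 70.15.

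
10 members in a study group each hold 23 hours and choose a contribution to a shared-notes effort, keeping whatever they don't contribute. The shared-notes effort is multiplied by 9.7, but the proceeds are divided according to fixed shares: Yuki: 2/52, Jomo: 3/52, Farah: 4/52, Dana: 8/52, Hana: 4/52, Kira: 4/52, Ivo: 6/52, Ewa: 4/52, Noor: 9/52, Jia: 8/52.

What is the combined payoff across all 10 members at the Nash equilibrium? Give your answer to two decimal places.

1030.40 hours

A player with share s gets back 9.7·s per unit contributed, so full contribution is dominant for anyone with s > 1/9.7 = 0.1031 and zero contribution is dominant for anyone below.
The shares above 0.1031 belong to Dana, Ivo, Noor and Jia, contributing 23 each; the remaining 6 contribute 0. Total contributed: 92.
The shared-notes effort pays out 9.7 × 92 = 892.40 in total (split across the unequal shares, but the aggregate is all that matters for the group sum).
The 6 free-riders keep 23 each, adding 138. Group total = 138 + 892.40 = 1030.40.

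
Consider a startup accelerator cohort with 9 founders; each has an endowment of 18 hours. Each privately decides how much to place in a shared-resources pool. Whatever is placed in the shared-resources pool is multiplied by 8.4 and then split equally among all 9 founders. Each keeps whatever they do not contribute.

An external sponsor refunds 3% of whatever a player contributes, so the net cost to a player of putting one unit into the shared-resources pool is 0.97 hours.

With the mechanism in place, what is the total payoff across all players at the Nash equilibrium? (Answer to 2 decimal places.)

The effective private return is (8.4/9) / 0.97 = 0.9622, which is still under 1, so the mechanism doesn't change anyone's dominant strategy: zero contribution.
Everyone keeps their endowment and the group total is 9 × 18 = 162.

162.00 hours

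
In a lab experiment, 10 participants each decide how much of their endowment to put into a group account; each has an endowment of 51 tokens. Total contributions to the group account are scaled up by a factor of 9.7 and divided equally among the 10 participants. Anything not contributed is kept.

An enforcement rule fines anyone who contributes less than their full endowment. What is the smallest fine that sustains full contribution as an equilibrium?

Given the others contribute fully, the best deviation is to contribute 0 (any partial contribution still incurs the fine and gives up units whose private return 0.9700 is below 1).
Deviating from 51 to 0 saves 51 tokens but forfeits the deviator's share of the drop in the group account: 9.7/10 × 51 = 49.47.
So the deviation gain is 51 − 49.47 = 1.53, and the fine must be at least 1.53 tokens to wipe it out.

1.53 tokens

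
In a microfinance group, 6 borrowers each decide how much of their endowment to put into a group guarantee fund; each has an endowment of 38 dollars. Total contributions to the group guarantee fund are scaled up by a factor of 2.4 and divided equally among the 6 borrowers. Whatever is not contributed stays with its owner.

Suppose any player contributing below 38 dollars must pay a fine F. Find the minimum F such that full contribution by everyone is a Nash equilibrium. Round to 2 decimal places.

Given the others contribute fully, the best deviation is to contribute 0 (any partial contribution still incurs the fine and gives up units whose private return 0.4000 is below 1).
Deviating from 38 to 0 saves 38 dollars but forfeits the deviator's share of the drop in the group guarantee fund: 2.4/6 × 38 = 15.20.
So the deviation gain is 38 − 15.20 = 22.80, and the fine must be at least 22.80 dollars to wipe it out.

22.80 dollars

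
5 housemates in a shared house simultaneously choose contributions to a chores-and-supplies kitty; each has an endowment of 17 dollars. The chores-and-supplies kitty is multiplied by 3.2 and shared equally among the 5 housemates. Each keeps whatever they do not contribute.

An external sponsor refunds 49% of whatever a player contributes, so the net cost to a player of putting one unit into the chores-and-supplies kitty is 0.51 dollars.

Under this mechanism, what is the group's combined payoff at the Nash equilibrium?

The effective private return per unit is now (3.2/5) / 0.51 = 1.2549 > 1, so every player's dominant strategy flips to full contribution.
At the Nash equilibrium everyone contributes 17. Group total payoff = 5 × (17 × 0.49 + 3.2 × 17) = 313.65.

313.65 dollars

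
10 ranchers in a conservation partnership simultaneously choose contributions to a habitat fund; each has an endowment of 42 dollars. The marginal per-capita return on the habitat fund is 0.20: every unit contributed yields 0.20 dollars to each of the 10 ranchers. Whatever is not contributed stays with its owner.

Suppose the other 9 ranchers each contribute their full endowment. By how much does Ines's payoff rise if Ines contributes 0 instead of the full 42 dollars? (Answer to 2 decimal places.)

Switching from a contribution of 42 to 0 lets Ines keep an extra 42 dollars, but lowers the habitat fund by 42, which costs Ines their own share of that drop: 0.20 × 42 = 8.40.
Net gain = 42 − 8.40 = 33.60. The private return per contributed unit (0.20) is below 1, so free-riding is indeed the best response regardless of what the others do.

33.60 dollars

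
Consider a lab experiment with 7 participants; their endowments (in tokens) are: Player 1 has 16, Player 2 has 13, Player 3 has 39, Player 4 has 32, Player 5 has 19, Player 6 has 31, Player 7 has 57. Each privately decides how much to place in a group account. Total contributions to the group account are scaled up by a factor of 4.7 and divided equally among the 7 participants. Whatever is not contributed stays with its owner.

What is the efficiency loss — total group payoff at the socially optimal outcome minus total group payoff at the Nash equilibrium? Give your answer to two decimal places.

The private return per contributed unit is 4.7/7 = 0.6714 < 1 for every player regardless of endowment, so the Nash equilibrium is zero contribution and the group total is Σ E_j = 16 + 13 + 39 + 32 + 19 + 31 + 57 = 207.
Each contributed unit returns 4.700 to the group, so the social optimum is full contribution by everyone: group total = 4.700 × 207 = 972.90.
Efficiency loss = (4.700 − 1) × 207 = 765.90.

765.90 tokens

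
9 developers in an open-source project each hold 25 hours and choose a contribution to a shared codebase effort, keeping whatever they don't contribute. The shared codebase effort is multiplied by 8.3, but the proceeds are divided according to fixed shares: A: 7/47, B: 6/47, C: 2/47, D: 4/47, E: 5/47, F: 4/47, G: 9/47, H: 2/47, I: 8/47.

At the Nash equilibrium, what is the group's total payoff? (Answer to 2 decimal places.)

A player with share s gets back 8.3·s per unit contributed, so full contribution is dominant for anyone with s > 1/8.3 = 0.1205 and zero contribution is dominant for anyone below.
A, B, G and I are above the threshold, contributing 25 each; the remaining 5 contribute 0. Total contributed: 100.
The shared codebase effort pays out 8.3 × 100 = 830.00 in total (split across the unequal shares, but the aggregate is all that matters for the group sum).
The 5 free-riders keep 25 each, adding 125. Group total = 125 + 830.00 = 955.00.

955.00 hours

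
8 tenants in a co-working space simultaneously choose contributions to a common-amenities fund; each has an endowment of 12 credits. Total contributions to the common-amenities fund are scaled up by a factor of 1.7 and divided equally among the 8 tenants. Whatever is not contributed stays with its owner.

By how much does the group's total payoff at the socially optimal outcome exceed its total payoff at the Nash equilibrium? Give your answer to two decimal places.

Each contributed unit returns 1.7/8 = 0.2125 to its contributor — below 1 — so contributing 0 is dominant for every player. At the Nash equilibrium everyone keeps their 12, and the group total is 8 × 12 = 96.
Each contributed unit returns 1.700 to the group as a whole (0.2125 to each of 8 players), which exceeds 1, so the social optimum is full contribution: group total = 1.700 × 96 = 163.20.
Efficiency loss = 163.20 − 96 = 67.20.

67.20 credits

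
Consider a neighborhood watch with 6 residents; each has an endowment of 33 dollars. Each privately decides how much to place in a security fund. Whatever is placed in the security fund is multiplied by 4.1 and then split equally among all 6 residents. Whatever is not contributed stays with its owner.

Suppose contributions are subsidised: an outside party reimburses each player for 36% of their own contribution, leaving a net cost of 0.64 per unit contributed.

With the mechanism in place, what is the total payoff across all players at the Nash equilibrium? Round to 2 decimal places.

883.08 dollars

Under the mechanism each unit contributed yields (4.1/6) / 0.64 = 1.0677 back to its contributor per unit of net cost, which exceeds 1, making full contribution the dominant choice for everyone.
At the Nash equilibrium everyone contributes 33. Group total payoff = 6 × (33 × 0.36 + 4.1 × 33) = 883.08.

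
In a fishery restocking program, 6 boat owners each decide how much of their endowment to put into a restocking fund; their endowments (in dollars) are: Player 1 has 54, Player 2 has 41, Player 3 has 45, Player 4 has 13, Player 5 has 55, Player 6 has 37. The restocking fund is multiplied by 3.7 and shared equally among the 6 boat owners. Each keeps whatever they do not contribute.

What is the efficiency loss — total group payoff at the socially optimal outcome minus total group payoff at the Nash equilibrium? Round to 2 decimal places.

661.50 dollars

The private return per contributed unit is 3.7/6 = 0.6167 < 1 for every player regardless of endowment, so the Nash equilibrium is zero contribution and the group total is Σ E_j = 54 + 41 + 45 + 13 + 55 + 37 = 245.
Each contributed unit returns 3.700 to the group, so the social optimum is full contribution by everyone: group total = 3.700 × 245 = 906.50.
Efficiency loss = (3.700 − 1) × 245 = 661.50.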